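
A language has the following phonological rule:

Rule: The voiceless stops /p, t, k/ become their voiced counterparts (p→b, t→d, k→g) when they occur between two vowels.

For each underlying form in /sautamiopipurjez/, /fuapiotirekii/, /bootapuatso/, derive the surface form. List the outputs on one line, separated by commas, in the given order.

/sautamiopipurjez/: /t/ is a voiceless stop between vowels /u/ and /a/, so it voices to [d]. /p/ is a voiceless stop between vowels /o/ and /i/, so it voices to [b]. /p/ is a voiceless stop between vowels /i/ and /u/, so it voices to [b]. → [saudamiobiburjez].
/fuapiotirekii/: /p/ is a voiceless stop between vowels /a/ and /i/, so it voices to [b]. /t/ is a voiceless stop between vowels /o/ and /i/, so it voices to [d]. /k/ is a voiceless stop between vowels /e/ and /i/, so it voices to [g]. → [fuabiodiregii].
/bootapuatso/: /t/ is a voiceless stop between vowels /o/ and /a/, so it voices to [d]. /p/ is a voiceless stop between vowels /a/ and /u/, so it voices to [b]. → [boodabuatso].

saudamiobiburjez, fuabiodiregii, boodabuatso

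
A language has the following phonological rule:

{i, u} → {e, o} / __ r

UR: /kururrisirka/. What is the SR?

Scanning /kururrisirka/: /u/ is a high vowel immediately before /r/, so it lowers to [o]; /u/ is a high vowel immediately before /r/, so it lowers to [o]; /i/ at position 7 is not in the conditioning environment; /i/ is a high vowel immediately before /r/, so it lowers to [e].
Result: [kororriserka].

kororriserka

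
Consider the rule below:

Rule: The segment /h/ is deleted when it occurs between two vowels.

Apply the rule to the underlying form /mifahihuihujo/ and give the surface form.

/h/ occurs between vowels /a/ and /i/, so it deletes.
/h/ occurs between vowels /i/ and /u/, so it deletes.
/h/ occurs between vowels /i/ and /u/, so it deletes.
Surface form: [mifaiuiujo].

mifaiuiujo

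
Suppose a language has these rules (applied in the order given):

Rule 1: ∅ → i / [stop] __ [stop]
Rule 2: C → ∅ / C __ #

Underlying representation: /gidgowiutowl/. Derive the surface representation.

gidigowiutow

Rule 1 (stop-cluster i-epenthesis): /d/ and /g/ form a stop–stop cluster, so [i] is inserted between them. /gidgowiutowl/ → gidigowiutowl.
Rule 2 (final cluster simplification): /l/ is the second consonant of a word-final cluster /wl/, so it deletes. /gidigowiutowl/ → gidigowiutow.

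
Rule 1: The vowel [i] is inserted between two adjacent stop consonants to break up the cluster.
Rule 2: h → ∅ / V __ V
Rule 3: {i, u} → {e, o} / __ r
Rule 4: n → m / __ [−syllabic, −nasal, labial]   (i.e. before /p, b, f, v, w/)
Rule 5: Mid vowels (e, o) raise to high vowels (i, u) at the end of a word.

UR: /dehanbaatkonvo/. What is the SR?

Rule 1 (stop-cluster i-epenthesis): /t/ and /k/ form a stop–stop cluster, so [i] is inserted between them. /dehanbaatkonvo/ → dehanbaatikonvo.
Rule 2 (intervocalic h-deletion): /h/ occurs between vowels /e/ and /a/, so it deletes. /dehanbaatikonvo/ → deanbaatikonvo.
Rule 3 (pre-rhotic lowering): no segment meets the environment; /deanbaatikonvo/ is unchanged.
Rule 4 (nasal place assimilation): /n/ precedes the labial consonant /b/, so it assimilates in place to [m]. /n/ precedes the labial consonant /v/, so it assimilates in place to [m]. /deanbaatikonvo/ → deambaatikomvo.
Rule 5 (final vowel raising): /o/ is a mid vowel in word-final position, so it raises to [u]. /deambaatikomvo/ → deambaatikomvu.

deambaatikomvu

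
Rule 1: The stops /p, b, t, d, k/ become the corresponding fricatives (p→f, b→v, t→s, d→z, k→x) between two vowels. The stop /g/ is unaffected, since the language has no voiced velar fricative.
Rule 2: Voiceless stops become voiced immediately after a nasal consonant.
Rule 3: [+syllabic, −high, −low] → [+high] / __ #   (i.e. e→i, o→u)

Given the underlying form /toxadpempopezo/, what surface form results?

Rule 1 (intervocalic spirantization): /p/ is a stop between vowels /o/ and /e/, so it spirantizes to the fricative [f]. /toxadpempopezo/ → toxadpempofezo.
Rule 2 (post-nasal voicing): /p/ is a voiceless stop immediately after the nasal /m/, so it voices to [b]. /toxadpempofezo/ → toxadpembofezo.
Rule 3 (final vowel raising): /o/ is a mid vowel in word-final position, so it raises to [u]. /toxadpembofezo/ → toxadpembofezu.

toxadpembofezu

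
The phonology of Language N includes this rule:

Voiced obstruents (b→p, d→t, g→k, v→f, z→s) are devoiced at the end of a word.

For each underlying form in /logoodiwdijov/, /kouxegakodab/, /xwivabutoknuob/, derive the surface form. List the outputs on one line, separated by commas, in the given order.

/logoodiwdijov/: /v/ is a voiced obstruent in word-final position, so it devoices to [f]. → [logoodiwdijof].
/kouxegakodab/: /b/ is a voiced obstruent in word-final position, so it devoices to [p]. → [kouxegakodap].
/xwivabutoknuob/: /b/ is a voiced obstruent in word-final position, so it devoices to [p]. → [xwivabutoknuop].

logoodiwdijof, kouxegakodap, xwivabutoknuop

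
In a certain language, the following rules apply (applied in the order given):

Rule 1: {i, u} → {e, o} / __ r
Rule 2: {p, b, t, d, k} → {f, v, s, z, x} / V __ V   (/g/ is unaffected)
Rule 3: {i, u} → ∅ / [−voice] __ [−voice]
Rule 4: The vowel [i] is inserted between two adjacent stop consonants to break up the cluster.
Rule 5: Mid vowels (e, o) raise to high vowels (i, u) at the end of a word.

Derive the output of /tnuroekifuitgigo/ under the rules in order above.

Rule 1 (pre-rhotic lowering): /u/ is a high vowel immediately before /r/, so it lowers to [o]. /tnuroekifuitgigo/ → tnoroekifuitgigo.
Rule 2 (intervocalic spirantization): /k/ is a stop between vowels /e/ and /i/, so it spirantizes to the fricative [x]. /tnoroekifuitgigo/ → tnoroexifuitgigo.
Rule 3 (high vowel syncope): /i/ is a high vowel flanked by voiceless consonants /x/ and /f/, so it deletes. /tnoroexifuitgigo/ → tnoroexfuitgigo.
Rule 4 (stop-cluster i-epenthesis): /t/ and /g/ form a stop–stop cluster, so [i] is inserted between them. /tnoroexfuitgigo/ → tnoroexfuitigigo.
Rule 5 (final vowel raising): /o/ is a mid vowel in word-final position, so it raises to [u]. /tnoroexfuitigigo/ → tnoroexfuitigigu.

tnoroexfuitigigu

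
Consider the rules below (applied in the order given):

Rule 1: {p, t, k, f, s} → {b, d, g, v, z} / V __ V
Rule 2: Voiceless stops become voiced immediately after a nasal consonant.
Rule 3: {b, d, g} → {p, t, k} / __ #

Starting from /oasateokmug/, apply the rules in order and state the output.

Rule 1 (intervocalic voicing): /s/ is a voiceless obstruent between vowels /a/ and /a/, so it voices to [z]. /t/ is a voiceless obstruent between vowels /a/ and /e/, so it voices to [d]. /oasateokmug/ → oazadeokmug.
Rule 2 (post-nasal voicing): no segment meets the environment; /oazadeokmug/ is unchanged.
Rule 3 (final devoicing): /g/ is a voiced stop in word-final position, so it devoices to [k]. /oazadeokmug/ → oazadeokmuk.

oazadeokmuk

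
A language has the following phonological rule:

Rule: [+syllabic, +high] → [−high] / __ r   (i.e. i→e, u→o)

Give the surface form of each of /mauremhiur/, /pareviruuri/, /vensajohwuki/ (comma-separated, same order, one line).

/mauremhiur/: /u/ is a high vowel immediately before /r/, so it lowers to [o]. /u/ is a high vowel immediately before /r/, so it lowers to [o]. → [maoremhior].
/pareviruuri/: /i/ is a high vowel immediately before /r/, so it lowers to [e]. /u/ is a high vowel immediately before /r/, so it lowers to [o]. → [pareveruori].
/vensajohwuki/: the rule's environment is not met; surfaces unchanged as [vensajohwuki].

maoremhior, pareveruori, vensajohwuki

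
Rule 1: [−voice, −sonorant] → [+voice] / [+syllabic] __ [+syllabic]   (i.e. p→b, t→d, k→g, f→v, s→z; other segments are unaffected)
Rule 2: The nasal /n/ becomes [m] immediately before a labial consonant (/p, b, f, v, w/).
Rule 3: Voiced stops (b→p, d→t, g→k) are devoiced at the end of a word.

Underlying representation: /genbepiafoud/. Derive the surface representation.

gembebiavout

Rule 1 (intervocalic voicing): /p/ is a voiceless obstruent between vowels /e/ and /i/, so it voices to [b]. /f/ is a voiceless obstruent between vowels /a/ and /o/, so it voices to [v]. /genbepiafoud/ → genbebiavoud.
Rule 2 (nasal place assimilation): /n/ precedes the labial consonant /b/, so it assimilates in place to [m]. /genbebiavoud/ → gembebiavoud.
Rule 3 (final devoicing): /d/ is a voiced stop in word-final position, so it devoices to [t]. /gembebiavoud/ → gembebiavout.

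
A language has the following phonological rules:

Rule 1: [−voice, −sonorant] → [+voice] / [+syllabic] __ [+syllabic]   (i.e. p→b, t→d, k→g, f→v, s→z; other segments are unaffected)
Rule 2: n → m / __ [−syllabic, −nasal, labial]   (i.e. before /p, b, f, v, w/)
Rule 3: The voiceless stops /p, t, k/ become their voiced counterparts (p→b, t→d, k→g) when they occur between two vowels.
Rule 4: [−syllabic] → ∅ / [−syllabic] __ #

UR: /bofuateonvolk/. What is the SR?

bovuadeomvol

Rule 1 (intervocalic voicing): /f/ is a voiceless obstruent between vowels /o/ and /u/, so it voices to [v]. /t/ is a voiceless obstruent between vowels /a/ and /e/, so it voices to [d]. /bofuateonvolk/ → bovuadeonvolk.
Rule 2 (nasal place assimilation): /n/ precedes the labial consonant /v/, so it assimilates in place to [m]. /bovuadeonvolk/ → bovuadeomvolk.
Rule 3 (intervocalic voicing): no segment meets the environment; /bovuadeomvolk/ is unchanged.
Rule 4 (final cluster simplification): /k/ is the second consonant of a word-final cluster /lk/, so it deletes. /bovuadeomvolk/ → bovuadeomvol.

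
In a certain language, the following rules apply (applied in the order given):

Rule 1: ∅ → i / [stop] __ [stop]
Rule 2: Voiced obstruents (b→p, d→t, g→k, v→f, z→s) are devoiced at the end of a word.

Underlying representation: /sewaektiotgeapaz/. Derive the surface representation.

sewaekitiotigeapas

Rule 1 (stop-cluster i-epenthesis): /k/ and /t/ form a stop–stop cluster, so [i] is inserted between them. /t/ and /g/ form a stop–stop cluster, so [i] is inserted between them. /sewaektiotgeapaz/ → sewaekitiotigeapaz.
Rule 2 (final devoicing): /z/ is a voiced obstruent in word-final position, so it devoices to [s]. /sewaekitiotigeapaz/ → sewaekitiotigeapas.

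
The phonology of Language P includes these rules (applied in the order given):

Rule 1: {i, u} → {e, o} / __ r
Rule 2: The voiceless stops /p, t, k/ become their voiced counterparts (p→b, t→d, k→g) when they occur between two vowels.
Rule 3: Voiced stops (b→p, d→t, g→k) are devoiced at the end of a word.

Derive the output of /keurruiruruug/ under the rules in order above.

Rule 1 (pre-rhotic lowering): /u/ is a high vowel immediately before /r/, so it lowers to [o]. /i/ is a high vowel immediately before /r/, so it lowers to [e]. /u/ is a high vowel immediately before /r/, so it lowers to [o]. /keurruiruruug/ → keorrueroruug.
Rule 2 (intervocalic voicing): no segment meets the environment; /keorrueroruug/ is unchanged.
Rule 3 (final devoicing): /g/ is a voiced stop in word-final position, so it devoices to [k]. /keorrueroruug/ → keorrueroruuk.

keorrueroruuk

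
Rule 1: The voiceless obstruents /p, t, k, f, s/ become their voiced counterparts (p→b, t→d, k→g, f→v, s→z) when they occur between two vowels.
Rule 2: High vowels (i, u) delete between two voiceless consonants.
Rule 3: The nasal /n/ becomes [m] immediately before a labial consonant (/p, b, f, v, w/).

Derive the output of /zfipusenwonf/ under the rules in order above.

Rule 1 (intervocalic voicing): /p/ is a voiceless obstruent between vowels /i/ and /u/, so it voices to [b]. /s/ is a voiceless obstruent between vowels /u/ and /e/, so it voices to [z]. /zfipusenwonf/ → zfibuzenwonf.
Rule 2 (high vowel syncope): no segment meets the environment; /zfibuzenwonf/ is unchanged.
Rule 3 (nasal place assimilation): /n/ precedes the labial consonant /w/, so it assimilates in place to [m]. /n/ precedes the labial consonant /f/, so it assimilates in place to [m]. /zfibuzenwonf/ → zfibuzemwomf.

zfibuzemwomf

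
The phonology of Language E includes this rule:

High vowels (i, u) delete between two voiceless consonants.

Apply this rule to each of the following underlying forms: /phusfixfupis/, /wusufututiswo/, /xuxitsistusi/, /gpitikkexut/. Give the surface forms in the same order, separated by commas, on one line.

phsfxfps, wusfttswo, xxtsstsi, gptkkext

/phusfixfupis/: /u/ is a high vowel flanked by voiceless consonants /h/ and /s/, so it deletes. /i/ is a high vowel flanked by voiceless consonants /f/ and /x/, so it deletes. /u/ is a high vowel flanked by voiceless consonants /f/ and /p/, so it deletes. /i/ is a high vowel flanked by voiceless consonants /p/ and /s/, so it deletes. → [phsfxfps].
/wusufututiswo/: /u/ is a high vowel flanked by voiceless consonants /s/ and /f/, so it deletes. /u/ is a high vowel flanked by voiceless consonants /f/ and /t/, so it deletes. /u/ is a high vowel flanked by voiceless consonants /t/ and /t/, so it deletes. /i/ is a high vowel flanked by voiceless consonants /t/ and /s/, so it deletes. → [wusfttswo].
/xuxitsistusi/: /u/ is a high vowel flanked by voiceless consonants /x/ and /x/, so it deletes. /i/ is a high vowel flanked by voiceless consonants /x/ and /t/, so it deletes. /i/ is a high vowel flanked by voiceless consonants /s/ and /s/, so it deletes. /u/ is a high vowel flanked by voiceless consonants /t/ and /s/, so it deletes. → [xxtsstsi].
/gpitikkexut/: /i/ is a high vowel flanked by voiceless consonants /p/ and /t/, so it deletes. /i/ is a high vowel flanked by voiceless consonants /t/ and /k/, so it deletes. /u/ is a high vowel flanked by voiceless consonants /x/ and /t/, so it deletes. → [gptkkext].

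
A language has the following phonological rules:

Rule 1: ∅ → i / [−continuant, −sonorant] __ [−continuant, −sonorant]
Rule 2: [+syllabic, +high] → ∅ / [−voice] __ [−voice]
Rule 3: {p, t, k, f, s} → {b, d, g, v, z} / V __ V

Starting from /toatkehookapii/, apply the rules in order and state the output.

toatkehoogabii

Rule 1 (stop-cluster i-epenthesis): /t/ and /k/ form a stop–stop cluster, so [i] is inserted between them. /toatkehookapii/ → toatikehookapii.
Rule 2 (high vowel syncope): /i/ is a high vowel flanked by voiceless consonants /t/ and /k/, so it deletes. /toatikehookapii/ → toatkehookapii.
Rule 3 (intervocalic voicing): /k/ is a voiceless obstruent between vowels /o/ and /a/, so it voices to [g]. /p/ is a voiceless obstruent between vowels /a/ and /i/, so it voices to [b]. /toatkehookapii/ → toatkehoogabii.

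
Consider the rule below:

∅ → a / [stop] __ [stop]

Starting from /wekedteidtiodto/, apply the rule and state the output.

wekedateidatiodato

/d/ and /t/ form a stop–stop cluster, so [a] is inserted between them.
/d/ and /t/ form a stop–stop cluster, so [a] is inserted between them.
/d/ and /t/ form a stop–stop cluster, so [a] is inserted between them.
Surface form: [wekedateidatiodato].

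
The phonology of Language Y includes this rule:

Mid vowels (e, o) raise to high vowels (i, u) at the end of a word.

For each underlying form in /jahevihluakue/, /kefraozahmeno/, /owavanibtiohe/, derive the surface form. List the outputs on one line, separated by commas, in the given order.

jahevihluakui, kefraozahmenu, owavanibtiohi

/jahevihluakue/: /e/ is a mid vowel in word-final position, so it raises to [i]. → [jahevihluakui].
/kefraozahmeno/: /o/ is a mid vowel in word-final position, so it raises to [u]. → [kefraozahmenu].
/owavanibtiohe/: /e/ is a mid vowel in word-final position, so it raises to [i]. → [owavanibtiohi].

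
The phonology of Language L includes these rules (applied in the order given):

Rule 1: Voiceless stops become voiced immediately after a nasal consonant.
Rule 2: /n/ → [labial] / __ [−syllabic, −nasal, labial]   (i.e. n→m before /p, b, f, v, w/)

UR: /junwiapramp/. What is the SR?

Rule 1 (post-nasal voicing): /p/ is a voiceless stop immediately after the nasal /m/, so it voices to [b]. /junwiapramp/ → junwiapramb.
Rule 2 (nasal place assimilation): /n/ precedes the labial consonant /w/, so it assimilates in place to [m]. /junwiapramb/ → jumwiapramb.

jumwiapramb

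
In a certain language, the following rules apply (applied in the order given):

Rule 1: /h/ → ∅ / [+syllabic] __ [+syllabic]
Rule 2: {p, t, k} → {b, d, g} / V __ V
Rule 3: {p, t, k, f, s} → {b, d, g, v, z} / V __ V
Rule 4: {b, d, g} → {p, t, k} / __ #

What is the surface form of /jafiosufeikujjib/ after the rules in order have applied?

Rule 1 (intervocalic h-deletion): no segment meets the environment; /jafiosufeikujjib/ is unchanged.
Rule 2 (intervocalic voicing): /k/ is a voiceless stop between vowels /i/ and /u/, so it voices to [g]. /jafiosufeikujjib/ → jafiosufeigujjib.
Rule 3 (intervocalic voicing): /f/ is a voiceless obstruent between vowels /a/ and /i/, so it voices to [v]. /s/ is a voiceless obstruent between vowels /o/ and /u/, so it voices to [z]. /f/ is a voiceless obstruent between vowels /u/ and /e/, so it voices to [v]. /jafiosufeigujjib/ → javiozuveigujjib.
Rule 4 (final devoicing): /b/ is a voiced stop in word-final position, so it devoices to [p]. /javiozuveigujjib/ → javiozuveigujjip.

javiozuveigujjip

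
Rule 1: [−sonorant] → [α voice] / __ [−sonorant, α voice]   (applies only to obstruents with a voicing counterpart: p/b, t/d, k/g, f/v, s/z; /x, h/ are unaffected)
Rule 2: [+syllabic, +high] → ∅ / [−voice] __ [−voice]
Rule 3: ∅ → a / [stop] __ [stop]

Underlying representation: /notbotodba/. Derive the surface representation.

nodabotodaba

Rule 1 (regressive voicing assimilation): /t/ precedes the voiced obstruent /b/, so it voices to [d] by assimilation. /notbotodba/ → nodbotodba.
Rule 2 (high vowel syncope): no segment meets the environment; /nodbotodba/ is unchanged.
Rule 3 (stop-cluster a-epenthesis): /d/ and /b/ form a stop–stop cluster, so [a] is inserted between them. /d/ and /b/ form a stop–stop cluster, so [a] is inserted between them. /nodbotodba/ → nodabotodaba.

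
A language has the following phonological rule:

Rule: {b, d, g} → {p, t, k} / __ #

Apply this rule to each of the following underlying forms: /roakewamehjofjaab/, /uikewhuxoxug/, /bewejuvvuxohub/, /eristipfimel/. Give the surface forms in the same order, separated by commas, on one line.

roakewamehjofjaap, uikewhuxoxuk, bewejuvvuxohup, eristipfimel

/roakewamehjofjaab/: /b/ is a voiced stop in word-final position, so it devoices to [p]. → [roakewamehjofjaap].
/uikewhuxoxug/: /g/ is a voiced stop in word-final position, so it devoices to [k]. → [uikewhuxoxuk].
/bewejuvvuxohub/: /b/ is a voiced stop in word-final position, so it devoices to [p]. → [bewejuvvuxohup].
/eristipfimel/: the rule's environment is not met; surfaces unchanged as [eristipfimel].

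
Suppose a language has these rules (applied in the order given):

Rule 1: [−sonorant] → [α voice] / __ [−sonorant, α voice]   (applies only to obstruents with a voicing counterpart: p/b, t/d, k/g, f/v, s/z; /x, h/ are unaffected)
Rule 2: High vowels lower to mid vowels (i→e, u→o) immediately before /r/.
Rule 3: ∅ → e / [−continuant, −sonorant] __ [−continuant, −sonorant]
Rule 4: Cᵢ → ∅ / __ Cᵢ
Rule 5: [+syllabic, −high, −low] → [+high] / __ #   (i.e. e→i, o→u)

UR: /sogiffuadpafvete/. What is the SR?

sogifuatepaveti

Rule 1 (regressive voicing assimilation): /d/ precedes the voiceless obstruent /p/, so it devoices to [t] by assimilation. /f/ precedes the voiced obstruent /v/, so it voices to [v] by assimilation. /sogiffuadpafvete/ → sogiffuatpavvete.
Rule 2 (pre-rhotic lowering): no segment meets the environment; /sogiffuatpavvete/ is unchanged.
Rule 3 (stop-cluster e-epenthesis): /t/ and /p/ form a stop–stop cluster, so [e] is inserted between them. /sogiffuatpavvete/ → sogiffuatepavvete.
Rule 4 (degemination): /ff/ is a geminate; the first /f/ deletes. /vv/ is a geminate; the first /v/ deletes. /sogiffuatepavvete/ → sogifuatepavete.
Rule 5 (final vowel raising): /e/ is a mid vowel in word-final position, so it raises to [i]. /sogifuatepavete/ → sogifuatepaveti.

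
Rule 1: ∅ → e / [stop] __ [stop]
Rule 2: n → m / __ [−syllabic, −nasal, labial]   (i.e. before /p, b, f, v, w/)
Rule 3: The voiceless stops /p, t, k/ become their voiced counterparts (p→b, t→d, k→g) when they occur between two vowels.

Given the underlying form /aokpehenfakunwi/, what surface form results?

aogebehemfagumwi

Rule 1 (stop-cluster e-epenthesis): /k/ and /p/ form a stop–stop cluster, so [e] is inserted between them. /aokpehenfakunwi/ → aokepehenfakunwi.
Rule 2 (nasal place assimilation): /n/ precedes the labial consonant /f/, so it assimilates in place to [m]. /n/ precedes the labial consonant /w/, so it assimilates in place to [m]. /aokepehenfakunwi/ → aokepehemfakumwi.
Rule 3 (intervocalic voicing): /k/ is a voiceless stop between vowels /o/ and /e/, so it voices to [g]. /p/ is a voiceless stop between vowels /e/ and /e/, so it voices to [b]. /k/ is a voiceless stop between vowels /a/ and /u/, so it voices to [g]. /aokepehemfakumwi/ → aogebehemfagumwi.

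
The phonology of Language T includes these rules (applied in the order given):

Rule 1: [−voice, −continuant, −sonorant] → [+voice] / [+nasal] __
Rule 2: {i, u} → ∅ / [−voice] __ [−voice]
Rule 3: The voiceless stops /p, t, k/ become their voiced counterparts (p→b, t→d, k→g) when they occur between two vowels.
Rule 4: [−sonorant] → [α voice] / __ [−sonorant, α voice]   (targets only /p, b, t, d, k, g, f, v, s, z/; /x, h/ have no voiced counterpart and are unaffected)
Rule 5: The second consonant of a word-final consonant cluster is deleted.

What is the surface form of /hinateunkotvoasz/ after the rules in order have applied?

Rule 1 (post-nasal voicing): /k/ is a voiceless stop immediately after the nasal /n/, so it voices to [g]. /hinateunkotvoasz/ → hinateungotvoasz.
Rule 2 (high vowel syncope): no segment meets the environment; /hinateungotvoasz/ is unchanged.
Rule 3 (intervocalic voicing): /t/ is a voiceless stop between vowels /a/ and /e/, so it voices to [d]. /hinateungotvoasz/ → hinadeungotvoasz.
Rule 4 (regressive voicing assimilation): /t/ precedes the voiced obstruent /v/, so it voices to [d] by assimilation. /s/ precedes the voiced obstruent /z/, so it voices to [z] by assimilation. /hinadeungotvoasz/ → hinadeungodvoazz.
Rule 5 (final cluster simplification): /z/ is the second consonant of a word-final cluster /zz/, so it deletes. /hinadeungodvoazz/ → hinadeungodvoaz.

hinadeungodvoaz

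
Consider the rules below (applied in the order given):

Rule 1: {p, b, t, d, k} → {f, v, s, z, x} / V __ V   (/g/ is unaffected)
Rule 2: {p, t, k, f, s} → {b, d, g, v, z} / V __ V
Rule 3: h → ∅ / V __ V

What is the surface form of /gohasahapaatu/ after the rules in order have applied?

goazaavaazu

Rule 1 (intervocalic spirantization): /p/ is a stop between vowels /a/ and /a/, so it spirantizes to the fricative [f]. /t/ is a stop between vowels /a/ and /u/, so it spirantizes to the fricative [s]. /gohasahapaatu/ → gohasahafaasu.
Rule 2 (intervocalic voicing): /s/ is a voiceless obstruent between vowels /a/ and /a/, so it voices to [z]. /f/ is a voiceless obstruent between vowels /a/ and /a/, so it voices to [v]. /s/ is a voiceless obstruent between vowels /a/ and /u/, so it voices to [z]. /gohasahafaasu/ → gohazahavaazu.
Rule 3 (intervocalic h-deletion): /h/ occurs between vowels /o/ and /a/, so it deletes. /h/ occurs between vowels /a/ and /a/, so it deletes. /gohazahavaazu/ → goazaavaazu.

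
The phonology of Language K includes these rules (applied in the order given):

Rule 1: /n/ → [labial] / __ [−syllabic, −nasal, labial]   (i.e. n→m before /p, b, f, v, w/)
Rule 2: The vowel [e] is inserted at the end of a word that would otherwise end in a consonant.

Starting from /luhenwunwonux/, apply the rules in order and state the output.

Rule 1 (nasal place assimilation): /n/ precedes the labial consonant /w/, so it assimilates in place to [m]. /n/ precedes the labial consonant /w/, so it assimilates in place to [m]. /luhenwunwonux/ → luhemwumwonux.
Rule 2 (final e-epenthesis): the form ends in the consonant /x/, so [e] is inserted word-finally. /luhemwumwonux/ → luhemwumwonuxe.

luhemwumwonuxe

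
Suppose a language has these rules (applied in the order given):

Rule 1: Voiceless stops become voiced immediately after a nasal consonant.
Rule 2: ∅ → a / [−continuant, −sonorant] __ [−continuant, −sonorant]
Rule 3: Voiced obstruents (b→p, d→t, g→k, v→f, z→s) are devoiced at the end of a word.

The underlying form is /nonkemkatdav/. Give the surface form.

nongemgatadaf

Rule 1 (post-nasal voicing): /k/ is a voiceless stop immediately after the nasal /n/, so it voices to [g]. /k/ is a voiceless stop immediately after the nasal /m/, so it voices to [g]. /nonkemkatdav/ → nongemgatdav.
Rule 2 (stop-cluster a-epenthesis): /t/ and /d/ form a stop–stop cluster, so [a] is inserted between them. /nongemgatdav/ → nongemgatadav.
Rule 3 (final devoicing): /v/ is a voiced obstruent in word-final position, so it devoices to [f]. /nongemgatadav/ → nongemgatadaf.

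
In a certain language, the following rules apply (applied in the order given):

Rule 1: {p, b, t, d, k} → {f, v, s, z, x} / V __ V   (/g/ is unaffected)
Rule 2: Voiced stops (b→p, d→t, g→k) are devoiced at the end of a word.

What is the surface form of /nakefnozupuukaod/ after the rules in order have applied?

Rule 1 (intervocalic spirantization): /k/ is a stop between vowels /a/ and /e/, so it spirantizes to the fricative [x]. /p/ is a stop between vowels /u/ and /u/, so it spirantizes to the fricative [f]. /k/ is a stop between vowels /u/ and /a/, so it spirantizes to the fricative [x]. /nakefnozupuukaod/ → naxefnozufuuxaod.
Rule 2 (final devoicing): /d/ is a voiced stop in word-final position, so it devoices to [t]. /naxefnozufuuxaod/ → naxefnozufuuxaot.

naxefnozufuuxaot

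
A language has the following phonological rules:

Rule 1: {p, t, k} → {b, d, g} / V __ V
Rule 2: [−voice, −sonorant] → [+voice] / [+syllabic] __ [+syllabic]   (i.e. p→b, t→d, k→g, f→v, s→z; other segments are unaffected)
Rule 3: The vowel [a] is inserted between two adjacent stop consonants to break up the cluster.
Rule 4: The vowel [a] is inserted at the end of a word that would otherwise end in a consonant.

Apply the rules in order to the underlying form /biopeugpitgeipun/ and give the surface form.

Rule 1 (intervocalic voicing): /p/ is a voiceless stop between vowels /o/ and /e/, so it voices to [b]. /p/ is a voiceless stop between vowels /i/ and /u/, so it voices to [b]. /biopeugpitgeipun/ → biobeugpitgeibun.
Rule 2 (intervocalic voicing): no segment meets the environment; /biobeugpitgeibun/ is unchanged.
Rule 3 (stop-cluster a-epenthesis): /g/ and /p/ form a stop–stop cluster, so [a] is inserted between them. /t/ and /g/ form a stop–stop cluster, so [a] is inserted between them. /biobeugpitgeibun/ → biobeugapitageibun.
Rule 4 (final a-epenthesis): the form ends in the consonant /n/, so [a] is inserted word-finally. /biobeugapitageibun/ → biobeugapitageibuna.

biobeugapitageibuna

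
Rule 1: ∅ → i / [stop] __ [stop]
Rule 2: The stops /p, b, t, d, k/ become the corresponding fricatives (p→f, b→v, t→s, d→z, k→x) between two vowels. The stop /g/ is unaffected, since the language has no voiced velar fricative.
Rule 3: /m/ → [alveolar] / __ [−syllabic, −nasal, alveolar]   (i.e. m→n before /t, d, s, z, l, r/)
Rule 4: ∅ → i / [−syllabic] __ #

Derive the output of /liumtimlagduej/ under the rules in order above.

liuntinlagizueji

Rule 1 (stop-cluster i-epenthesis): /g/ and /d/ form a stop–stop cluster, so [i] is inserted between them. /liumtimlagduej/ → liumtimlagiduej.
Rule 2 (intervocalic spirantization): /d/ is a stop between vowels /i/ and /u/, so it spirantizes to the fricative [z]. /liumtimlagiduej/ → liumtimlagizuej.
Rule 3 (nasal place assimilation): /m/ precedes the alveolar consonant /t/, so it assimilates in place to [n]. /m/ precedes the alveolar consonant /l/, so it assimilates in place to [n]. /liumtimlagizuej/ → liuntinlagizuej.
Rule 4 (final i-epenthesis): the form ends in the consonant /j/, so [i] is inserted word-finally. /liuntinlagizuej/ → liuntinlagizueji.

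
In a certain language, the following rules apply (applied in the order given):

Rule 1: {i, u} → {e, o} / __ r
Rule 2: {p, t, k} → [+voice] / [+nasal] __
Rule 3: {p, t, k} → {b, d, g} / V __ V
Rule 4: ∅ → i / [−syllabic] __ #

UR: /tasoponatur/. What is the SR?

Rule 1 (pre-rhotic lowering): /u/ is a high vowel immediately before /r/, so it lowers to [o]. /tasoponatur/ → tasoponator.
Rule 2 (post-nasal voicing): no segment meets the environment; /tasoponator/ is unchanged.
Rule 3 (intervocalic voicing): /p/ is a voiceless stop between vowels /o/ and /o/, so it voices to [b]. /t/ is a voiceless stop between vowels /a/ and /o/, so it voices to [d]. /tasoponator/ → tasobonador.
Rule 4 (final i-epenthesis): the form ends in the consonant /r/, so [i] is inserted word-finally. /tasobonador/ → tasobonadori.

tasobonadori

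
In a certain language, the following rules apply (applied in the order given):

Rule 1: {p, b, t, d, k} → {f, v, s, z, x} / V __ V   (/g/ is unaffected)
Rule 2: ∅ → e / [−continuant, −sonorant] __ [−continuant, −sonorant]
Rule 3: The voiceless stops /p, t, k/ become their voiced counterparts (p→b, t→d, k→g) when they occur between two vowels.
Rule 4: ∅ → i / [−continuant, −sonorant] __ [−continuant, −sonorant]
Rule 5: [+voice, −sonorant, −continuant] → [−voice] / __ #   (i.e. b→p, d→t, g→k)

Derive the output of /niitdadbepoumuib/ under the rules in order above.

niidedadebefoumuip

Rule 1 (intervocalic spirantization): /p/ is a stop between vowels /e/ and /o/, so it spirantizes to the fricative [f]. /niitdadbepoumuib/ → niitdadbefoumuib.
Rule 2 (stop-cluster e-epenthesis): /t/ and /d/ form a stop–stop cluster, so [e] is inserted between them. /d/ and /b/ form a stop–stop cluster, so [e] is inserted between them. /niitdadbefoumuib/ → niitedadebefoumuib.
Rule 3 (intervocalic voicing): /t/ is a voiceless stop between vowels /i/ and /e/, so it voices to [d]. /niitedadebefoumuib/ → niidedadebefoumuib.
Rule 4 (stop-cluster i-epenthesis): no segment meets the environment; /niidedadebefoumuib/ is unchanged.
Rule 5 (final devoicing): /b/ is a voiced stop in word-final position, so it devoices to [p]. /niidedadebefoumuib/ → niidedadebefoumuip.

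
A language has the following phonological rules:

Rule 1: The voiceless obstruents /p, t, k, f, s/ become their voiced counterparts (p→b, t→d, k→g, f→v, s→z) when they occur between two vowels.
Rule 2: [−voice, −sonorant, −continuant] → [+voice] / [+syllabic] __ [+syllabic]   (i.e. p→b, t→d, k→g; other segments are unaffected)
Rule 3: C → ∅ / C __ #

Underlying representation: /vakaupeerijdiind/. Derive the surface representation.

vagaubeerijdiin

Rule 1 (intervocalic voicing): /k/ is a voiceless obstruent between vowels /a/ and /a/, so it voices to [g]. /p/ is a voiceless obstruent between vowels /u/ and /e/, so it voices to [b]. /vakaupeerijdiind/ → vagaubeerijdiind.
Rule 2 (intervocalic voicing): no segment meets the environment; /vagaubeerijdiind/ is unchanged.
Rule 3 (final cluster simplification): /d/ is the second consonant of a word-final cluster /nd/, so it deletes. /vagaubeerijdiind/ → vagaubeerijdiin.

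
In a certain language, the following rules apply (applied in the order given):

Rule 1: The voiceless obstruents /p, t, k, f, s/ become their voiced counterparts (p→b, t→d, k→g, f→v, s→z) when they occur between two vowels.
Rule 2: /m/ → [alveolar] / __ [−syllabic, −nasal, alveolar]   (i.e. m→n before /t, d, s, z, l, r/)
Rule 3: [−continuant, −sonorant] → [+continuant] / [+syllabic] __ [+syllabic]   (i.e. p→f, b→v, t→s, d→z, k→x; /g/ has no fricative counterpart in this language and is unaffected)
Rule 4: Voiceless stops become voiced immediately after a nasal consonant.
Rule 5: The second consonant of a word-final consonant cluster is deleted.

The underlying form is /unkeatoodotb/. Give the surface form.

ungeazoozot

Rule 1 (intervocalic voicing): /t/ is a voiceless obstruent between vowels /a/ and /o/, so it voices to [d]. /unkeatoodotb/ → unkeadoodotb.
Rule 2 (nasal place assimilation): no segment meets the environment; /unkeadoodotb/ is unchanged.
Rule 3 (intervocalic spirantization): /d/ is a stop between vowels /a/ and /o/, so it spirantizes to the fricative [z]. /d/ is a stop between vowels /o/ and /o/, so it spirantizes to the fricative [z]. /unkeadoodotb/ → unkeazoozotb.
Rule 4 (post-nasal voicing): /k/ is a voiceless stop immediately after the nasal /n/, so it voices to [g]. /unkeazoozotb/ → ungeazoozotb.
Rule 5 (final cluster simplification): /b/ is the second consonant of a word-final cluster /tb/, so it deletes. /ungeazoozotb/ → ungeazoozot.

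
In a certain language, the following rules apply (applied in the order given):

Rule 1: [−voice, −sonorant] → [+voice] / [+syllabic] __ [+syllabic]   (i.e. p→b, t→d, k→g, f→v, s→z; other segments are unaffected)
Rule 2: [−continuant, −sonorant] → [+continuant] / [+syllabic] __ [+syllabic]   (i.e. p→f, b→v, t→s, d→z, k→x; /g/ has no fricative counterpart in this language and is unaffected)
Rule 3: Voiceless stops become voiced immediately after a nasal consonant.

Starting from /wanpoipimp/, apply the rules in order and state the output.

Rule 1 (intervocalic voicing): /p/ is a voiceless obstruent between vowels /i/ and /i/, so it voices to [b]. /wanpoipimp/ → wanpoibimp.
Rule 2 (intervocalic spirantization): /b/ is a stop between vowels /i/ and /i/, so it spirantizes to the fricative [v]. /wanpoibimp/ → wanpoivimp.
Rule 3 (post-nasal voicing): /p/ is a voiceless stop immediately after the nasal /n/, so it voices to [b]. /p/ is a voiceless stop immediately after the nasal /m/, so it voices to [b]. /wanpoivimp/ → wanboivimb.

wanboivimb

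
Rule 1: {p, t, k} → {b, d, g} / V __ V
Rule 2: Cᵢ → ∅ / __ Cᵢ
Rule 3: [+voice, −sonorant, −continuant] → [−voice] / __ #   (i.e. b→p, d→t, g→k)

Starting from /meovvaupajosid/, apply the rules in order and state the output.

Rule 1 (intervocalic voicing): /p/ is a voiceless stop between vowels /u/ and /a/, so it voices to [b]. /meovvaupajosid/ → meovvaubajosid.
Rule 2 (degemination): /vv/ is a geminate; the first /v/ deletes. /meovvaubajosid/ → meovaubajosid.
Rule 3 (final devoicing): /d/ is a voiced stop in word-final position, so it devoices to [t]. /meovaubajosid/ → meovaubajosit.

meovaubajosit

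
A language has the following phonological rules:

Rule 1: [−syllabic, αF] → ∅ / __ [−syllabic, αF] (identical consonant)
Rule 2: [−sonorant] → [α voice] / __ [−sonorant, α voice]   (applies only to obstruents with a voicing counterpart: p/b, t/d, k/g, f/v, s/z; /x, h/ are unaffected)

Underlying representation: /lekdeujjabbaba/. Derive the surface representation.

Rule 1 (degemination): /jj/ is a geminate; the first /j/ deletes. /bb/ is a geminate; the first /b/ deletes. /lekdeujjabbaba/ → lekdeujababa.
Rule 2 (regressive voicing assimilation): /k/ precedes the voiced obstruent /d/, so it voices to [g] by assimilation. /lekdeujababa/ → legdeujababa.

legdeujababa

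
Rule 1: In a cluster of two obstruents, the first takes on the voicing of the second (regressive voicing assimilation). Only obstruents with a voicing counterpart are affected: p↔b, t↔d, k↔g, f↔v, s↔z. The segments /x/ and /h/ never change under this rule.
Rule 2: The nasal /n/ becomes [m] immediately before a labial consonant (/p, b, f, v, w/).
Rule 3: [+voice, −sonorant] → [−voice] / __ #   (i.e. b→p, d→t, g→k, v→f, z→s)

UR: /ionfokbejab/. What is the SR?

iomfogbejap

Rule 1 (regressive voicing assimilation): /k/ precedes the voiced obstruent /b/, so it voices to [g] by assimilation. /ionfokbejab/ → ionfogbejab.
Rule 2 (nasal place assimilation): /n/ precedes the labial consonant /f/, so it assimilates in place to [m]. /ionfogbejab/ → iomfogbejab.
Rule 3 (final devoicing): /b/ is a voiced obstruent in word-final position, so it devoices to [p]. /iomfogbejab/ → iomfogbejap.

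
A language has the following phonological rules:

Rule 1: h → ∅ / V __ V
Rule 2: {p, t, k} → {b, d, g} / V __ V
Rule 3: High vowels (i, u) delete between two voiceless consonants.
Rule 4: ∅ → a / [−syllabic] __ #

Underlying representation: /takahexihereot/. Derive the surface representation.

tagaexiereota

Rule 1 (intervocalic h-deletion): /h/ occurs between vowels /a/ and /e/, so it deletes. /h/ occurs between vowels /i/ and /e/, so it deletes. /takahexihereot/ → takaexiereot.
Rule 2 (intervocalic voicing): /k/ is a voiceless stop between vowels /a/ and /a/, so it voices to [g]. /takaexiereot/ → tagaexiereot.
Rule 3 (high vowel syncope): no segment meets the environment; /tagaexiereot/ is unchanged.
Rule 4 (final a-epenthesis): the form ends in the consonant /t/, so [a] is inserted word-finally. /tagaexiereot/ → tagaexiereota.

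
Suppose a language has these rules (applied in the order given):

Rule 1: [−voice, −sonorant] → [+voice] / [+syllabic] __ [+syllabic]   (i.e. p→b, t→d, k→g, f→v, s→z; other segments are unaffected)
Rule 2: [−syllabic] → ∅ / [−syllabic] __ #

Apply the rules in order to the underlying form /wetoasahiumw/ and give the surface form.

Rule 1 (intervocalic voicing): /t/ is a voiceless obstruent between vowels /e/ and /o/, so it voices to [d]. /s/ is a voiceless obstruent between vowels /a/ and /a/, so it voices to [z]. /wetoasahiumw/ → wedoazahiumw.
Rule 2 (final cluster simplification): /w/ is the second consonant of a word-final cluster /mw/, so it deletes. /wedoazahiumw/ → wedoazahium.

wedoazahium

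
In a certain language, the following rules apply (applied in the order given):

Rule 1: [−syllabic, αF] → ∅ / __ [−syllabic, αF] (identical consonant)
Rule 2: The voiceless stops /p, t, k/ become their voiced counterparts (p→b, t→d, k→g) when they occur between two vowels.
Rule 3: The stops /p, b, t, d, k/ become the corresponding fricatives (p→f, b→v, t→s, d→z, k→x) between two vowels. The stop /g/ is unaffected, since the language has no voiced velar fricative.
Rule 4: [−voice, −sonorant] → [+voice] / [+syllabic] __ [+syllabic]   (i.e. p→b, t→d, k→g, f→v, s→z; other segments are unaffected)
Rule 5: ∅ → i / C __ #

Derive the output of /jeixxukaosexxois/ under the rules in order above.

jeixugaozexoisi

Rule 1 (degemination): /xx/ is a geminate; the first /x/ deletes. /xx/ is a geminate; the first /x/ deletes. /jeixxukaosexxois/ → jeixukaosexois.
Rule 2 (intervocalic voicing): /k/ is a voiceless stop between vowels /u/ and /a/, so it voices to [g]. /jeixukaosexois/ → jeixugaosexois.
Rule 3 (intervocalic spirantization): no segment meets the environment; /jeixugaosexois/ is unchanged.
Rule 4 (intervocalic voicing): /s/ is a voiceless obstruent between vowels /o/ and /e/, so it voices to [z]. /jeixugaosexois/ → jeixugaozexois.
Rule 5 (final i-epenthesis): the form ends in the consonant /s/, so [i] is inserted word-finally. /jeixugaozexois/ → jeixugaozexoisi.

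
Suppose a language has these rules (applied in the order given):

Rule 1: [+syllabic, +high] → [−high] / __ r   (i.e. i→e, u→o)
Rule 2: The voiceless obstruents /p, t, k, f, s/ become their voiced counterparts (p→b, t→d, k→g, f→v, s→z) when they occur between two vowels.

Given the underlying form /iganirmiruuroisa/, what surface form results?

Rule 1 (pre-rhotic lowering): /i/ is a high vowel immediately before /r/, so it lowers to [e]. /i/ is a high vowel immediately before /r/, so it lowers to [e]. /u/ is a high vowel immediately before /r/, so it lowers to [o]. /iganirmiruuroisa/ → iganermeruoroisa.
Rule 2 (intervocalic voicing): /s/ is a voiceless obstruent between vowels /i/ and /a/, so it voices to [z]. /iganermeruoroisa/ → iganermeruoroiza.

iganermeruoroiza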